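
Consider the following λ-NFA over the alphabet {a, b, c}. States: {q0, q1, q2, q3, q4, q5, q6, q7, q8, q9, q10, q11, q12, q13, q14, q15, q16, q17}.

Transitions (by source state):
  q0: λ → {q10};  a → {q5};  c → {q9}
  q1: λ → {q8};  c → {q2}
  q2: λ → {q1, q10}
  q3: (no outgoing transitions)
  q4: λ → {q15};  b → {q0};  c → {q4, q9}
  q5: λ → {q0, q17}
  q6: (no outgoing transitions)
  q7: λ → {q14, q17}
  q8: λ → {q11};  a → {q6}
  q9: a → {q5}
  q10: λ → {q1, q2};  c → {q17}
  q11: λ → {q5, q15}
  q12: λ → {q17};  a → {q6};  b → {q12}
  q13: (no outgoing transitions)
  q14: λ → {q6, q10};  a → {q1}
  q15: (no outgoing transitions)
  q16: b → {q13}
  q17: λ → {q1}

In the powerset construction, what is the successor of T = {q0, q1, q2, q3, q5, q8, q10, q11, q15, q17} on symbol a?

q0 on a → {q5}.
q8 on a → {q6}.
No a-transition from q1, q2, q3, q5, q10, q11, q15, q17.
Union after reading a: {q5, q6}.
Now take the λ-closure:
From q5 via λ: add q0, q17.
From q0 via λ: add q10.
From q17 via λ: add q1.
From q1 via λ: add q8.
From q10 via λ: add q2.
From q8 via λ: add q11.
From q11 via λ: add q15.
No new states can be added; the closed set is {q0, q1, q2, q5, q6, q8, q10, q11, q15, q17}.

{q0, q1, q2, q5, q6, q8, q10, q11, q15, q17}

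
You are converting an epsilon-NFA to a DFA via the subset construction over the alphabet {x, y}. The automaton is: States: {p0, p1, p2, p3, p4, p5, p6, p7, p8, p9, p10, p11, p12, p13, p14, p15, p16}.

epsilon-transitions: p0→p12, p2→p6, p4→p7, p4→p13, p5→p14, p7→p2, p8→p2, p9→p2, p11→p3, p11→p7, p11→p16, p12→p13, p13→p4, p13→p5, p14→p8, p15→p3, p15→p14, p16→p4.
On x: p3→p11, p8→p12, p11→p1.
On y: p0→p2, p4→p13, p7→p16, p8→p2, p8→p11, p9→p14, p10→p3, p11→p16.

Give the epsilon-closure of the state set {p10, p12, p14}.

{p2, p4, p5, p6, p7, p8, p10, p12, p13, p14}

Start with {p10, p12, p14}.
From p12 via epsilon: add p13.
From p14 via epsilon: add p8.
From p8 via epsilon: add p2.
From p13 via epsilon: add p4, p5.
From p2 via epsilon: add p6.
From p4 via epsilon: add p7.
No new states can be added; the closed set is {p2, p4, p5, p6, p7, p8, p10, p12, p13, p14}.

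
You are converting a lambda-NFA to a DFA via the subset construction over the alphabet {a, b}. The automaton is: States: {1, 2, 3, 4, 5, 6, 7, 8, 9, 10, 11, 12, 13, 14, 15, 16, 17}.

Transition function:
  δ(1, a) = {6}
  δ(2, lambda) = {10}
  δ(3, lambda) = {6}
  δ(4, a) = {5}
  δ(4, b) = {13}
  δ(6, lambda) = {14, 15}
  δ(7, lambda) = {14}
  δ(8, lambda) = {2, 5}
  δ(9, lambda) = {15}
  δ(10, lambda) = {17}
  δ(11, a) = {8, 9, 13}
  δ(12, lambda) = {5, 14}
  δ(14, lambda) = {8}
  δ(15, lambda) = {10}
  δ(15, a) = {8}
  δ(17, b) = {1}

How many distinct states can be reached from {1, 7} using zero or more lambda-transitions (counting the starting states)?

8

Start with {1, 7}.
From 7 via lambda: add 14.
From 14 via lambda: add 8.
From 8 via lambda: add 2, 5.
From 2 via lambda: add 10.
From 10 via lambda: add 17.
lambda-closure = {1, 2, 5, 7, 8, 10, 14, 17}, which has 8 states.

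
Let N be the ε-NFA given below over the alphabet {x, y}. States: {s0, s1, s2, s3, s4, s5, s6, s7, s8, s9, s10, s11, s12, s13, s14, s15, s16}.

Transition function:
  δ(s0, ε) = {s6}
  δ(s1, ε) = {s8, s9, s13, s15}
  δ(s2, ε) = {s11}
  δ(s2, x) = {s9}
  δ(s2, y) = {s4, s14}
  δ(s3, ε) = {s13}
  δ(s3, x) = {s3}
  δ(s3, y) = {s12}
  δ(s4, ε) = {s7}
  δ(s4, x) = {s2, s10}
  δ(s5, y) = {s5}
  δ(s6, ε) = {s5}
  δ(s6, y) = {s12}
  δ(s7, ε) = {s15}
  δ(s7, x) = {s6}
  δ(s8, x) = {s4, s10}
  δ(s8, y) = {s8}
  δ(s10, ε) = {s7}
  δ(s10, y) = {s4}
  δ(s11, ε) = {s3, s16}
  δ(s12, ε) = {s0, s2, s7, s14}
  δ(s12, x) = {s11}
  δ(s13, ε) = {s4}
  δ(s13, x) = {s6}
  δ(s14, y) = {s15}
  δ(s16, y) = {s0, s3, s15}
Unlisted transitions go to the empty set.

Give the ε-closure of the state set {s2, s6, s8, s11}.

Start with {s2, s6, s8, s11}.
From s6 via ε: add s5.
From s11 via ε: add s3, s16.
From s3 via ε: add s13.
From s13 via ε: add s4.
From s4 via ε: add s7.
From s7 via ε: add s15.
No new states can be added; the closed set is {s2, s3, s4, s5, s6, s7, s8, s11, s13, s15, s16}.

{s2, s3, s4, s5, s6, s7, s8, s11, s13, s15, s16}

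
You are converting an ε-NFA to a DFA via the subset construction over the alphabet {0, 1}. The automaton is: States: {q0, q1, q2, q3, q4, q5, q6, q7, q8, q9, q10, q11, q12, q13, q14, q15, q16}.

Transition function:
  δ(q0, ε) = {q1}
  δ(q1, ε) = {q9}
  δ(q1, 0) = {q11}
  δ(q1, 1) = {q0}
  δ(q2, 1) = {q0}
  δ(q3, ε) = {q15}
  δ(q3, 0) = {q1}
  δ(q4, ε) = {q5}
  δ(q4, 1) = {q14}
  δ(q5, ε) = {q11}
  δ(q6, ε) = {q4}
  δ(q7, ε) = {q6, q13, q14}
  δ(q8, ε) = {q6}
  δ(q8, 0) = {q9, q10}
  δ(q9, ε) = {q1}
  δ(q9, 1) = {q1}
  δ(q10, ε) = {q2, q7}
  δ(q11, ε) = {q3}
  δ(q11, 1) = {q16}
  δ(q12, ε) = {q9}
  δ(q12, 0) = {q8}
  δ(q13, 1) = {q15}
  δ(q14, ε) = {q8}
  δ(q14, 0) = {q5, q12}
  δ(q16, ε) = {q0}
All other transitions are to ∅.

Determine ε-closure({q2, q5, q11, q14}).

Start with {q2, q5, q11, q14}.
From q11 via ε: add q3.
From q14 via ε: add q8.
From q3 via ε: add q15.
From q8 via ε: add q6.
From q6 via ε: add q4.
No new states can be added; the closed set is {q2, q3, q4, q5, q6, q8, q11, q14, q15}.

{q2, q3, q4, q5, q6, q8, q11, q14, q15}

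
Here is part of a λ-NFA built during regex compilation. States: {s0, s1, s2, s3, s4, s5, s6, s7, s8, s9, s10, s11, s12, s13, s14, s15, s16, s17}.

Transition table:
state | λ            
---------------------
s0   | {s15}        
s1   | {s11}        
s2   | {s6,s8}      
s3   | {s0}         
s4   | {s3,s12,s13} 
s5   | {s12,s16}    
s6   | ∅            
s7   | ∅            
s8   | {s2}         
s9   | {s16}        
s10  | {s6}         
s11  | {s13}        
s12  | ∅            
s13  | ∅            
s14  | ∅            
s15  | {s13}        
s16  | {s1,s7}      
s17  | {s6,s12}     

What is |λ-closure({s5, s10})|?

9

Start with {s5, s10}.
From s5 via λ: add s12, s16.
From s10 via λ: add s6.
From s16 via λ: add s1, s7.
From s1 via λ: add s11.
From s11 via λ: add s13.
λ-closure = {s1, s5, s6, s7, s10, s11, s12, s13, s16}, which has 9 states.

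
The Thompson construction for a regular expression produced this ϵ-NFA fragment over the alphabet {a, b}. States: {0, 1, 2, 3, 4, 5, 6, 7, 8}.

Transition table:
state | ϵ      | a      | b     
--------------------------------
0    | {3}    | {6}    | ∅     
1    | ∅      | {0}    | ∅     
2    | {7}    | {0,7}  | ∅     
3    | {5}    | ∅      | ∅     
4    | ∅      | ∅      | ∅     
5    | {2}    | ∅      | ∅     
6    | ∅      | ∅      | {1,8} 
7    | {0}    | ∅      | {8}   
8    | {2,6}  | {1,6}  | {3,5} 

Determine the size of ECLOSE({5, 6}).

6

Start with {5, 6}.
From 5 via ϵ: add 2.
From 2 via ϵ: add 7.
From 7 via ϵ: add 0.
From 0 via ϵ: add 3.
ϵ-closure = {0, 2, 3, 5, 6, 7}, which has 6 states.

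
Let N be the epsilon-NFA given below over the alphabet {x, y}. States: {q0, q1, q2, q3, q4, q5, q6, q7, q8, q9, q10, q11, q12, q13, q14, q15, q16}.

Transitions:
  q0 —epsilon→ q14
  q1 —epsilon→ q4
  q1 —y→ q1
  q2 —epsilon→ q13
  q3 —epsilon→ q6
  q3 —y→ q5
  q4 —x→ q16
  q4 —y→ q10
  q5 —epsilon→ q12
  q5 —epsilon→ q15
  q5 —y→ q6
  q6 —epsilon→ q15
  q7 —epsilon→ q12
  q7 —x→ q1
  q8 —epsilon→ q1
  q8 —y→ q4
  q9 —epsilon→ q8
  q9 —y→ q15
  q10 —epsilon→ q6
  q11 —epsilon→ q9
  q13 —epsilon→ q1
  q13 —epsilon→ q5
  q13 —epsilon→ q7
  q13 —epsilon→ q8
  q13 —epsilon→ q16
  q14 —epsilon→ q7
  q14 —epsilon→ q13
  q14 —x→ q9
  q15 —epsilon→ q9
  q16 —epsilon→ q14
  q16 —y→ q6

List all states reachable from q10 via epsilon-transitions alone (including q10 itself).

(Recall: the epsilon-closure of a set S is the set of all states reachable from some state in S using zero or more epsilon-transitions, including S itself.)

{q1, q4, q6, q8, q9, q10, q15}

Start with {q10}.
From q10 via epsilon: add q6.
From q6 via epsilon: add q15.
From q15 via epsilon: add q9.
From q9 via epsilon: add q8.
From q8 via epsilon: add q1.
From q1 via epsilon: add q4.
No new states can be added; the closed set is {q1, q4, q6, q8, q9, q10, q15}.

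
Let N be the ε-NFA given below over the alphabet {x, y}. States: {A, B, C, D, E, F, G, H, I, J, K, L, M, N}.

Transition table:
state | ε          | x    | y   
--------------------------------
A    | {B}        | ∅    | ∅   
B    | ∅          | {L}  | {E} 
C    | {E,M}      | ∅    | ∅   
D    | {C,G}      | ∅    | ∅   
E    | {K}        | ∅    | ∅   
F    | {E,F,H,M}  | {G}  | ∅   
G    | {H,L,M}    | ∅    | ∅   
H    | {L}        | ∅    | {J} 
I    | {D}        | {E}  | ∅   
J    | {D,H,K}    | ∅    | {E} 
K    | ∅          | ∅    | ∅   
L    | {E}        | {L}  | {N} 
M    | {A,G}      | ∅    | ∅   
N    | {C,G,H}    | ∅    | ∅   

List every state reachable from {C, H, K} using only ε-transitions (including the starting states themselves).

Start with {C, H, K}.
From C via ε: add E, M.
From H via ε: add L.
From M via ε: add A, G.
From A via ε: add B.
No new states can be added; the closed set is {A, B, C, E, G, H, K, L, M}.

{A, B, C, E, G, H, K, L, M}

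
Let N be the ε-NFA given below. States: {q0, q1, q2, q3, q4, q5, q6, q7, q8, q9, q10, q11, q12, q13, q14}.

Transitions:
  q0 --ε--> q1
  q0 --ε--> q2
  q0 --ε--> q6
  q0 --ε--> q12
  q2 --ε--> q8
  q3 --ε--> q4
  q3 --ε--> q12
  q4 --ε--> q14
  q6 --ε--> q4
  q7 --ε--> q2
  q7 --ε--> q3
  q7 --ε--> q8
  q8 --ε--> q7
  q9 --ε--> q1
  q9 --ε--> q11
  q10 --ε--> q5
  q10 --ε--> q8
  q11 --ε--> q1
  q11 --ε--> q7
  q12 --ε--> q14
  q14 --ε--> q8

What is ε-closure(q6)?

Start with {q6}.
From q6 via ε: add q4.
From q4 via ε: add q14.
From q14 via ε: add q8.
From q8 via ε: add q7.
From q7 via ε: add q2, q3.
From q3 via ε: add q12.
No new states can be added; the closed set is {q2, q3, q4, q6, q7, q8, q12, q14}.

{q2, q3, q4, q6, q7, q8, q12, q14}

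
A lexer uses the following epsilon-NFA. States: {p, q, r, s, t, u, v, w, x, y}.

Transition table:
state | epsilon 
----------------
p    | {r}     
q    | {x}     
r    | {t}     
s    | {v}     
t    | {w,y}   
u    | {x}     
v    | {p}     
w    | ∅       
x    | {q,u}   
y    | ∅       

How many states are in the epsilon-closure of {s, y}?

Start with {s, y}.
From s via epsilon: add v.
From v via epsilon: add p.
From p via epsilon: add r.
From r via epsilon: add t.
From t via epsilon: add w.
epsilon-closure = {p, r, s, t, v, w, y}, which has 7 states.

7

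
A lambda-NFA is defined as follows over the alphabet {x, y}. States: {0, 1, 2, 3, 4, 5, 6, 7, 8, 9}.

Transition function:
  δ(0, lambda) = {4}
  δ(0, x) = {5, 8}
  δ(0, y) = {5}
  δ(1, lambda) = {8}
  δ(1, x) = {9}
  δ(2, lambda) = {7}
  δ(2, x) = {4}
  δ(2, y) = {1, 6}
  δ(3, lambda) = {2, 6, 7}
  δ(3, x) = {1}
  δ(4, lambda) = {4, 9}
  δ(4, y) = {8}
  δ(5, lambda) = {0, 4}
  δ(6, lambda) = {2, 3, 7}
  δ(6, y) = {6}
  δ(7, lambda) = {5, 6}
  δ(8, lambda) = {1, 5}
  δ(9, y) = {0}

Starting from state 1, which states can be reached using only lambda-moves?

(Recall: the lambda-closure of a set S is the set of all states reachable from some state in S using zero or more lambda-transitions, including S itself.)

Start with {1}.
From 1 via lambda: add 8.
From 8 via lambda: add 5.
From 5 via lambda: add 0, 4.
From 4 via lambda: add 9.
No new states can be added; the closed set is {0, 1, 4, 5, 8, 9}.

{0, 1, 4, 5, 8, 9}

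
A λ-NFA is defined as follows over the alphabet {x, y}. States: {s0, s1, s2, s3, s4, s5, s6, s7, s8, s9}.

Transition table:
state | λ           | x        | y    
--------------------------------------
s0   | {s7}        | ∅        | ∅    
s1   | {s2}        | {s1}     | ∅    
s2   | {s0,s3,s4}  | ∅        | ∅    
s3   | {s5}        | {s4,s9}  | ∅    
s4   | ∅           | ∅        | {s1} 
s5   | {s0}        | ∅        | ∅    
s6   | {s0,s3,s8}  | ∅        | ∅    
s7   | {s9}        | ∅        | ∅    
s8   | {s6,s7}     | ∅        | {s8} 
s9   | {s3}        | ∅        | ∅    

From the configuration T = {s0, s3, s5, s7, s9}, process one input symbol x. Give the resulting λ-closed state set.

s3 on x → {s4, s9}.
No x-transition from s0, s5, s7, s9.
Union after reading x: {s4, s9}.
Now take the λ-closure:
From s9 via λ: add s3.
From s3 via λ: add s5.
From s5 via λ: add s0.
From s0 via λ: add s7.
No new states can be added; the closed set is {s0, s3, s4, s5, s7, s9}.

{s0, s3, s4, s5, s7, s9}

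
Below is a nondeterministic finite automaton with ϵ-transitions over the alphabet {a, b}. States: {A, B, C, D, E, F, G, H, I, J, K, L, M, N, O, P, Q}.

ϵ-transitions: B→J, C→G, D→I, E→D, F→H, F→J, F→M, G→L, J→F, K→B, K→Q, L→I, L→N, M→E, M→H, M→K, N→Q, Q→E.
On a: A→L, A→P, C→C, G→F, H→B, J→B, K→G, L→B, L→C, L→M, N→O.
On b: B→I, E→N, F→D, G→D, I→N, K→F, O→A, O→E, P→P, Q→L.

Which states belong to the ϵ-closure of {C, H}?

Start with {C, H}.
From C via ϵ: add G.
From G via ϵ: add L.
From L via ϵ: add I, N.
From N via ϵ: add Q.
From Q via ϵ: add E.
From E via ϵ: add D.
No new states can be added; the closed set is {C, D, E, G, H, I, L, N, Q}.

{C, D, E, G, H, I, L, N, Q}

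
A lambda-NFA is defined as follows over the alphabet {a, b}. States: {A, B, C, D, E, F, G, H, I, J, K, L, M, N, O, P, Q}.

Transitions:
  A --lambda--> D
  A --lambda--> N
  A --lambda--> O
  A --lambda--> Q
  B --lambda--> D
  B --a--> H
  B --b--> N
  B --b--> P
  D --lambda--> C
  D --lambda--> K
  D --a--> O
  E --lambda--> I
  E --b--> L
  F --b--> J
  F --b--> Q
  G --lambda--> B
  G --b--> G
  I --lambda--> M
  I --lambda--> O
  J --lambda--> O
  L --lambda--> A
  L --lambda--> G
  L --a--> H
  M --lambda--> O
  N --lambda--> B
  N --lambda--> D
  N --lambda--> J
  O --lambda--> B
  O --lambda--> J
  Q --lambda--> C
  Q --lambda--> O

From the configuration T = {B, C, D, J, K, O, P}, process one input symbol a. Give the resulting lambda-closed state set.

B on a → {H}.
D on a → {O}.
No a-transition from C, J, K, O, P.
Union after reading a: {H, O}.
Now take the lambda-closure:
From O via lambda: add B, J.
From B via lambda: add D.
From D via lambda: add C, K.
No new states can be added; the closed set is {B, C, D, H, J, K, O}.

{B, C, D, H, J, K, O}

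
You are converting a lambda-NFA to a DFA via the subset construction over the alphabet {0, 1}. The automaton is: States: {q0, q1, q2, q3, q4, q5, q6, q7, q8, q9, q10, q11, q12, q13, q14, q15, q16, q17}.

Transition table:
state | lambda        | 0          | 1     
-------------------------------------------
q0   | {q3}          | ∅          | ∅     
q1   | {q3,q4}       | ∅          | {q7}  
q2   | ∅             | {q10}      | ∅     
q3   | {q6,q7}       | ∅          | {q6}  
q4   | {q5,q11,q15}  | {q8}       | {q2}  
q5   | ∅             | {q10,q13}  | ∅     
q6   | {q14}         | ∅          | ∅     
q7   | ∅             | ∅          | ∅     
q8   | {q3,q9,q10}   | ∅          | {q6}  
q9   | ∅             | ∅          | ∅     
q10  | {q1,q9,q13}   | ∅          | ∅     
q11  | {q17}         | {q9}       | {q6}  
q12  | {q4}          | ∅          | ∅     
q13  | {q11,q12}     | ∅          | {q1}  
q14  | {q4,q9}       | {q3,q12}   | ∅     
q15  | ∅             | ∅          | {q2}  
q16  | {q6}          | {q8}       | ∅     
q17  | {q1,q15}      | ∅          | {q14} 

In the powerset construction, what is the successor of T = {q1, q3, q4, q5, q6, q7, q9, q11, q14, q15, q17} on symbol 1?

{q1, q2, q3, q4, q5, q6, q7, q9, q11, q14, q15, q17}

q1 on 1 → {q7}.
q3 on 1 → {q6}.
q4 on 1 → {q2}.
q11 on 1 → {q6}.
q15 on 1 → {q2}.
q17 on 1 → {q14}.
No 1-transition from q5, q6, q7, q9, q14.
Union after reading 1: {q2, q6, q7, q14}.
Now take the lambda-closure:
From q14 via lambda: add q4, q9.
From q4 via lambda: add q5, q11, q15.
From q11 via lambda: add q17.
From q17 via lambda: add q1.
From q1 via lambda: add q3.
No new states can be added; the closed set is {q1, q2, q3, q4, q5, q6, q7, q9, q11, q14, q15, q17}.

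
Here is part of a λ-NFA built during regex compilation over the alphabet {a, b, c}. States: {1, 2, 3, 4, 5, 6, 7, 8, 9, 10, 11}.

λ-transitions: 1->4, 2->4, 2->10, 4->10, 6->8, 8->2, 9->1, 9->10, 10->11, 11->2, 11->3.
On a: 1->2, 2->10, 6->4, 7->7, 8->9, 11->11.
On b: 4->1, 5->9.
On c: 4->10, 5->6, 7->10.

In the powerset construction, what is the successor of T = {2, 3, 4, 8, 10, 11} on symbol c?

{2, 3, 4, 10, 11}

4 on c → {10}.
No c-transition from 2, 3, 8, 10, 11.
Union after reading c: {10}.
Now take the λ-closure:
From 10 via λ: add 11.
From 11 via λ: add 2, 3.
From 2 via λ: add 4.
No new states can be added; the closed set is {2, 3, 4, 10, 11}.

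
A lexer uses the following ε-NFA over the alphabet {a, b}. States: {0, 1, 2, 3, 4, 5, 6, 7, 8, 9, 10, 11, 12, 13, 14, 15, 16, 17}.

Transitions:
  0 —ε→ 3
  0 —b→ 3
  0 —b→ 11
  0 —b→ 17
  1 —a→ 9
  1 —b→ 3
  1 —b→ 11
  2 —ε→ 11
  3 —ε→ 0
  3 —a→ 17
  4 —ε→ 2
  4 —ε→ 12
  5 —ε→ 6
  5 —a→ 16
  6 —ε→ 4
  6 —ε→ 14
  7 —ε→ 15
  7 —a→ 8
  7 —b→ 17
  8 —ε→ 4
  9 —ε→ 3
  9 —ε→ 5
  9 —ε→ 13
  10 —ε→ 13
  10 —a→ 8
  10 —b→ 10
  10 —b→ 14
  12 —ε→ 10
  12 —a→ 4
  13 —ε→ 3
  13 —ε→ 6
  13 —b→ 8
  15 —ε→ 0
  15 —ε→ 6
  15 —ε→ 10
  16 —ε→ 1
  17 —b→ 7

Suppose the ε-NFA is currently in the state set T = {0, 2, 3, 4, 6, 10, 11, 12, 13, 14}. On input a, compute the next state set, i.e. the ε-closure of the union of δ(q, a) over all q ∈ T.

{0, 2, 3, 4, 6, 8, 10, 11, 12, 13, 14, 17}

3 on a → {17}.
10 on a → {8}.
12 on a → {4}.
No a-transition from 0, 2, 4, 6, 11, 13, 14.
Union after reading a: {4, 8, 17}.
Now take the ε-closure:
From 4 via ε: add 2, 12.
From 2 via ε: add 11.
From 12 via ε: add 10.
From 10 via ε: add 13.
From 13 via ε: add 3, 6.
From 3 via ε: add 0.
From 6 via ε: add 14.
No new states can be added; the closed set is {0, 2, 3, 4, 6, 8, 10, 11, 12, 13, 14, 17}.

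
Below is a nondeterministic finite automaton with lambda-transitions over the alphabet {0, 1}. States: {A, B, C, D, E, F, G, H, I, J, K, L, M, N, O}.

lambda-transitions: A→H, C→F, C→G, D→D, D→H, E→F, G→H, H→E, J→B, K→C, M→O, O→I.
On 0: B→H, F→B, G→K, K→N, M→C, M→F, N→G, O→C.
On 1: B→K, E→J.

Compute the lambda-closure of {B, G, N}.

Start with {B, G, N}.
From G via lambda: add H.
From H via lambda: add E.
From E via lambda: add F.
No new states can be added; the closed set is {B, E, F, G, H, N}.

{B, E, F, G, H, N}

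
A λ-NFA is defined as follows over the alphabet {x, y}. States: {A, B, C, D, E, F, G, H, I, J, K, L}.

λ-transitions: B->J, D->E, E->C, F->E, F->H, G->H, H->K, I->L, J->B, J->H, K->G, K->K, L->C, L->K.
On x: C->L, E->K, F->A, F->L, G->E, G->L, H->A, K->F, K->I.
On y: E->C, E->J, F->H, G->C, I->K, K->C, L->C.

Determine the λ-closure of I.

Start with {I}.
From I via λ: add L.
From L via λ: add C, K.
From K via λ: add G.
From G via λ: add H.
No new states can be added; the closed set is {C, G, H, I, K, L}.

{C, G, H, I, K, L}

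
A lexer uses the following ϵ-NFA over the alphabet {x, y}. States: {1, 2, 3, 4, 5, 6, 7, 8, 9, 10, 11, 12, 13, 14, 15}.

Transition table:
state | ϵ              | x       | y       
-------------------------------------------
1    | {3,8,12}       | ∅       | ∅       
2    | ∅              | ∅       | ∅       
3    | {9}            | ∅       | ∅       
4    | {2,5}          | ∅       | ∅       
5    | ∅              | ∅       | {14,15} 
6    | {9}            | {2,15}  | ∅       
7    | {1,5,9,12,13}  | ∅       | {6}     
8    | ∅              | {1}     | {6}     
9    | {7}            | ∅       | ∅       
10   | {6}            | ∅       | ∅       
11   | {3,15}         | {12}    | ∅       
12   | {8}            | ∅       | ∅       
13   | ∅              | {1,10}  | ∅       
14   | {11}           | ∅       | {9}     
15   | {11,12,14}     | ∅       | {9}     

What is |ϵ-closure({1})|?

Start with {1}.
From 1 via ϵ: add 3, 8, 12.
From 3 via ϵ: add 9.
From 9 via ϵ: add 7.
From 7 via ϵ: add 5, 13.
ϵ-closure = {1, 3, 5, 7, 8, 9, 12, 13}, which has 8 states.

8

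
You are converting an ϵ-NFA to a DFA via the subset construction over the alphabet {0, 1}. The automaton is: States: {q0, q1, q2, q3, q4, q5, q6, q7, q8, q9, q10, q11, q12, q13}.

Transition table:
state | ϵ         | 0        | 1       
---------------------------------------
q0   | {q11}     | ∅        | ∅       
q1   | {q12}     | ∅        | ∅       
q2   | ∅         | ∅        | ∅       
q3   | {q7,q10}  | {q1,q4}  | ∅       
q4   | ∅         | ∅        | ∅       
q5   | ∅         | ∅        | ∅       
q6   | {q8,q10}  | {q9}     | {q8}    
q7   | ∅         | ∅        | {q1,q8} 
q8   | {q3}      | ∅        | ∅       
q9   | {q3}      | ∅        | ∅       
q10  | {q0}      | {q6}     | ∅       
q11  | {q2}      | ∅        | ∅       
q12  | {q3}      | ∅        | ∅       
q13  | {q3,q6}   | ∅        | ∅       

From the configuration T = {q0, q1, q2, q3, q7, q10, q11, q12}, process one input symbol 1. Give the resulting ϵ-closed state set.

q7 on 1 → {q1, q8}.
No 1-transition from q0, q1, q2, q3, q10, q11, q12.
Union after reading 1: {q1, q8}.
Now take the ϵ-closure:
From q1 via ϵ: add q12.
From q8 via ϵ: add q3.
From q3 via ϵ: add q7, q10.
From q10 via ϵ: add q0.
From q0 via ϵ: add q11.
From q11 via ϵ: add q2.
No new states can be added; the closed set is {q0, q1, q2, q3, q7, q8, q10, q11, q12}.

{q0, q1, q2, q3, q7, q8, q10, q11, q12}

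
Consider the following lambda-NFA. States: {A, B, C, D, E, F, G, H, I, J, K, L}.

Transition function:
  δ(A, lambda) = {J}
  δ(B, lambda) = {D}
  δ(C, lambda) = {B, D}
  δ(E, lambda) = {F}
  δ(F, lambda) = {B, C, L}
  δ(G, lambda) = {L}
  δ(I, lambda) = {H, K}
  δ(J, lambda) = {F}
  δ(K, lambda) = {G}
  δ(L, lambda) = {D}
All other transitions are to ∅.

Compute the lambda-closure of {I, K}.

{D, G, H, I, K, L}

Start with {I, K}.
From I via lambda: add H.
From K via lambda: add G.
From G via lambda: add L.
From L via lambda: add D.
No new states can be added; the closed set is {D, G, H, I, K, L}.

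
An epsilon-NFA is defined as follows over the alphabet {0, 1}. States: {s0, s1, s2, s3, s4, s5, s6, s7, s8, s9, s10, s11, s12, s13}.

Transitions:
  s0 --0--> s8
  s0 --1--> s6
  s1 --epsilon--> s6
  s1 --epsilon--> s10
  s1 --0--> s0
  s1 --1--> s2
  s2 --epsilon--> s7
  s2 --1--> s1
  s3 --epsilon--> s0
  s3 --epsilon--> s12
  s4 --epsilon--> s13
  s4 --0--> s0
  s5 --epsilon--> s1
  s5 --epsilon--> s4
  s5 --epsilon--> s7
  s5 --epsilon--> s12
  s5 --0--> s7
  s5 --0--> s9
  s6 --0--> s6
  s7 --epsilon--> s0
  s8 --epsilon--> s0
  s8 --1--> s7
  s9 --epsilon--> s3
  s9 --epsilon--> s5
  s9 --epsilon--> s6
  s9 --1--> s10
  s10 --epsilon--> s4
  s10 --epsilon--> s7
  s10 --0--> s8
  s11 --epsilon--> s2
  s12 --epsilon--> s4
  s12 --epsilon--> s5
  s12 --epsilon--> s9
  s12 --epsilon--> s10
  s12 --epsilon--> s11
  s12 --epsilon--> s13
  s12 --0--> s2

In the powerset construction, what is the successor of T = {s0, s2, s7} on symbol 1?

s0 on 1 → {s6}.
s2 on 1 → {s1}.
No 1-transition from s7.
Union after reading 1: {s1, s6}.
Now take the epsilon-closure:
From s1 via epsilon: add s10.
From s10 via epsilon: add s4, s7.
From s4 via epsilon: add s13.
From s7 via epsilon: add s0.
No new states can be added; the closed set is {s0, s1, s4, s6, s7, s10, s13}.

{s0, s1, s4, s6, s7, s10, s13}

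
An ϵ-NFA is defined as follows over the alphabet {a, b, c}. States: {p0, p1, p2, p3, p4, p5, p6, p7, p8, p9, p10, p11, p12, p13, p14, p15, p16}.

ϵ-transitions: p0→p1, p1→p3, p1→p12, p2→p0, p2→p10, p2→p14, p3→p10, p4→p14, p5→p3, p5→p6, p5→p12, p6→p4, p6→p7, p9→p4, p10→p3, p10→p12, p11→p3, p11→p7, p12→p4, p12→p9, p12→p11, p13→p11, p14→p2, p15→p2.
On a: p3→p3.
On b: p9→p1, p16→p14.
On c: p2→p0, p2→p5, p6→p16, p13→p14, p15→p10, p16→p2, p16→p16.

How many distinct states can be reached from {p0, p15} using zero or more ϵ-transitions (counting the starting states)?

Start with {p0, p15}.
From p0 via ϵ: add p1.
From p15 via ϵ: add p2.
From p1 via ϵ: add p3, p12.
From p2 via ϵ: add p10, p14.
From p12 via ϵ: add p4, p9, p11.
From p11 via ϵ: add p7.
ϵ-closure = {p0, p1, p2, p3, p4, p7, p9, p10, p11, p12, p14, p15}, which has 12 states.

12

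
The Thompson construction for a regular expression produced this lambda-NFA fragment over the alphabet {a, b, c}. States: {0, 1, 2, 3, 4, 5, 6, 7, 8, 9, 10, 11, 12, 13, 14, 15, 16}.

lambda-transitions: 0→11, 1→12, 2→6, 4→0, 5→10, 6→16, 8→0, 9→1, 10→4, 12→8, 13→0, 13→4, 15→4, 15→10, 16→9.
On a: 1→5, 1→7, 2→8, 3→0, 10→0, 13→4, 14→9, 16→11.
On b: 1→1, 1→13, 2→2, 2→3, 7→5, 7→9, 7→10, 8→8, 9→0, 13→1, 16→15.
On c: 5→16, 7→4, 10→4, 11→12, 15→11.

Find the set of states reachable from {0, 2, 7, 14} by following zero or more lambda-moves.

{0, 1, 2, 6, 7, 8, 9, 11, 12, 14, 16}

Start with {0, 2, 7, 14}.
From 0 via lambda: add 11.
From 2 via lambda: add 6.
From 6 via lambda: add 16.
From 16 via lambda: add 9.
From 9 via lambda: add 1.
From 1 via lambda: add 12.
From 12 via lambda: add 8.
No new states can be added; the closed set is {0, 1, 2, 6, 7, 8, 9, 11, 12, 14, 16}.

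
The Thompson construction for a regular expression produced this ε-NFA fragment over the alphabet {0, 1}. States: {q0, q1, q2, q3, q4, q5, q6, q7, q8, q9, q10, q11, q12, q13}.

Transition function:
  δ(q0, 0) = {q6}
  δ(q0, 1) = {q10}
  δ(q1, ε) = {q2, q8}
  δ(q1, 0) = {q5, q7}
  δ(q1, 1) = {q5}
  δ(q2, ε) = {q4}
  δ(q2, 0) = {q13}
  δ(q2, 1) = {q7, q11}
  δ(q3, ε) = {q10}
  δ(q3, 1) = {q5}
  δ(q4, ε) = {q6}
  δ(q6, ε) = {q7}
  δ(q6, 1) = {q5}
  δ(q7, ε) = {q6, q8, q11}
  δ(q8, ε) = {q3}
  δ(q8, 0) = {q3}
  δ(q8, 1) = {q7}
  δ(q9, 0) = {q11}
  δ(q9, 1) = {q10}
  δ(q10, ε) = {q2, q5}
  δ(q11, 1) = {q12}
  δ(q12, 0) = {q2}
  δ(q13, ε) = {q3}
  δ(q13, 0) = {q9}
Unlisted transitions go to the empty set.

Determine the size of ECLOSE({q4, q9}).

Start with {q4, q9}.
From q4 via ε: add q6.
From q6 via ε: add q7.
From q7 via ε: add q8, q11.
From q8 via ε: add q3.
From q3 via ε: add q10.
From q10 via ε: add q2, q5.
ε-closure = {q2, q3, q4, q5, q6, q7, q8, q9, q10, q11}, which has 10 states.

10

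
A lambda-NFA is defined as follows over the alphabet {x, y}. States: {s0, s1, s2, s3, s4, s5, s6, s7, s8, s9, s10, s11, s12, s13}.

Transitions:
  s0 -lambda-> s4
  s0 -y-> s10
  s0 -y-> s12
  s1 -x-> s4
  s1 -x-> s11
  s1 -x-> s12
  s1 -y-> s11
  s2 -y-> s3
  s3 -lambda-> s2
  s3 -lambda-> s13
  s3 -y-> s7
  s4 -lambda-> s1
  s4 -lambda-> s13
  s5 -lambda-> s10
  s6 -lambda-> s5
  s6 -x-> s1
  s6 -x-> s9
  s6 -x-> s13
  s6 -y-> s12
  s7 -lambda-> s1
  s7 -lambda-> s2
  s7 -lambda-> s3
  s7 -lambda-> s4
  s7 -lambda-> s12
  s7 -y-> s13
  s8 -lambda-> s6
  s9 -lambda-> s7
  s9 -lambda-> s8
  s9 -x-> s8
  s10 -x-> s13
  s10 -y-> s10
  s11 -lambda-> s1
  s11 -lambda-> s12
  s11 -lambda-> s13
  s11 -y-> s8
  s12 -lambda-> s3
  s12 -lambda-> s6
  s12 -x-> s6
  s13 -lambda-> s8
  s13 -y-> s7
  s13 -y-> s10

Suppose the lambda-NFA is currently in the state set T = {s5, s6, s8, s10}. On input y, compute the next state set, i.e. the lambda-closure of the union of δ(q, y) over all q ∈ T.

s6 on y → {s12}.
s10 on y → {s10}.
No y-transition from s5, s8.
Union after reading y: {s10, s12}.
Now take the lambda-closure:
From s12 via lambda: add s3, s6.
From s3 via lambda: add s2, s13.
From s6 via lambda: add s5.
From s13 via lambda: add s8.
No new states can be added; the closed set is {s2, s3, s5, s6, s8, s10, s12, s13}.

{s2, s3, s5, s6, s8, s10, s12, s13}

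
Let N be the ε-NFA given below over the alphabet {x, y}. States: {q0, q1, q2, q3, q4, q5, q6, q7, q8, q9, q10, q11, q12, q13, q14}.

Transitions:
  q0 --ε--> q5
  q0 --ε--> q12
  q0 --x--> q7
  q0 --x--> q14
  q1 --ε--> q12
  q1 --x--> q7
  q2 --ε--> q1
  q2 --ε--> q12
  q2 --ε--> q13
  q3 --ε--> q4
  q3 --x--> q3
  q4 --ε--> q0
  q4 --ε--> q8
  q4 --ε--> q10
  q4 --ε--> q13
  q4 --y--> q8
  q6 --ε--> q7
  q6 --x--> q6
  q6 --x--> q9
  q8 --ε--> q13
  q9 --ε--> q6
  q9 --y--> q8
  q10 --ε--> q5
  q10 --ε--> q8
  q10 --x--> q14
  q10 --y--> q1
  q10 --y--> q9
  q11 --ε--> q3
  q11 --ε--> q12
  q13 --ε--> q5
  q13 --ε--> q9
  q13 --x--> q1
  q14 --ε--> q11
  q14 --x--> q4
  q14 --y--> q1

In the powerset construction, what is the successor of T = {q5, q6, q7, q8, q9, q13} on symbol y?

{q5, q6, q7, q8, q9, q13}

q9 on y → {q8}.
No y-transition from q5, q6, q7, q8, q13.
Union after reading y: {q8}.
Now take the ε-closure:
From q8 via ε: add q13.
From q13 via ε: add q5, q9.
From q9 via ε: add q6.
From q6 via ε: add q7.
No new states can be added; the closed set is {q5, q6, q7, q8, q9, q13}.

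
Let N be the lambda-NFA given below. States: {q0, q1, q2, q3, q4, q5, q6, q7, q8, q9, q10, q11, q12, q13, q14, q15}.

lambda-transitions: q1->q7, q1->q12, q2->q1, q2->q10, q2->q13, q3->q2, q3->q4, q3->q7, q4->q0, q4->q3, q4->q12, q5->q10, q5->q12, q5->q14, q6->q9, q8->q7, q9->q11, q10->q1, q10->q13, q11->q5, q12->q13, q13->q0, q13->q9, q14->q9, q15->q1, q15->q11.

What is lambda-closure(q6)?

Start with {q6}.
From q6 via lambda: add q9.
From q9 via lambda: add q11.
From q11 via lambda: add q5.
From q5 via lambda: add q10, q12, q14.
From q10 via lambda: add q1, q13.
From q1 via lambda: add q7.
From q13 via lambda: add q0.
No new states can be added; the closed set is {q0, q1, q5, q6, q7, q9, q10, q11, q12, q13, q14}.

{q0, q1, q5, q6, q7, q9, q10, q11, q12, q13, q14}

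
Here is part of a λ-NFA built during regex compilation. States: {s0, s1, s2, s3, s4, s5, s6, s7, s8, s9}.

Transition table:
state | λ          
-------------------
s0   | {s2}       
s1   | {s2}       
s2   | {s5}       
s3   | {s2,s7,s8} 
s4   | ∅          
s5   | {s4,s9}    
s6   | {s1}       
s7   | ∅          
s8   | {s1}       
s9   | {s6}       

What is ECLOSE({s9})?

Start with {s9}.
From s9 via λ: add s6.
From s6 via λ: add s1.
From s1 via λ: add s2.
From s2 via λ: add s5.
From s5 via λ: add s4.
No new states can be added; the closed set is {s1, s2, s4, s5, s6, s9}.

{s1, s2, s4, s5, s6, s9}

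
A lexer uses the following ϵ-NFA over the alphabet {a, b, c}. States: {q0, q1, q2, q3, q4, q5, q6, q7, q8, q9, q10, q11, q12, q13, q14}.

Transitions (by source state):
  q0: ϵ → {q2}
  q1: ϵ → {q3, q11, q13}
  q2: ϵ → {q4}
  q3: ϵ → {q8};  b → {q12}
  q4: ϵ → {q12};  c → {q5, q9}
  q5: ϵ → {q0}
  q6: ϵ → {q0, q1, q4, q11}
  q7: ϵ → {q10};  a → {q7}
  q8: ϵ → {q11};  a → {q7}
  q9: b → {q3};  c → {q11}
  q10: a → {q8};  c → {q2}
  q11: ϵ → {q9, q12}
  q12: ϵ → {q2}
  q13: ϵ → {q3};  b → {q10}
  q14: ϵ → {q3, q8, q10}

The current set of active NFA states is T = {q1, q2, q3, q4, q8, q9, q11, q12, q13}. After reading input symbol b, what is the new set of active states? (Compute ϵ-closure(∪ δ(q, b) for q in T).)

q3 on b → {q12}.
q9 on b → {q3}.
q13 on b → {q10}.
No b-transition from q1, q2, q4, q8, q11, q12.
Union after reading b: {q3, q10, q12}.
Now take the ϵ-closure:
From q3 via ϵ: add q8.
From q12 via ϵ: add q2.
From q2 via ϵ: add q4.
From q8 via ϵ: add q11.
From q11 via ϵ: add q9.
No new states can be added; the closed set is {q2, q3, q4, q8, q9, q10, q11, q12}.

{q2, q3, q4, q8, q9, q10, q11, q12}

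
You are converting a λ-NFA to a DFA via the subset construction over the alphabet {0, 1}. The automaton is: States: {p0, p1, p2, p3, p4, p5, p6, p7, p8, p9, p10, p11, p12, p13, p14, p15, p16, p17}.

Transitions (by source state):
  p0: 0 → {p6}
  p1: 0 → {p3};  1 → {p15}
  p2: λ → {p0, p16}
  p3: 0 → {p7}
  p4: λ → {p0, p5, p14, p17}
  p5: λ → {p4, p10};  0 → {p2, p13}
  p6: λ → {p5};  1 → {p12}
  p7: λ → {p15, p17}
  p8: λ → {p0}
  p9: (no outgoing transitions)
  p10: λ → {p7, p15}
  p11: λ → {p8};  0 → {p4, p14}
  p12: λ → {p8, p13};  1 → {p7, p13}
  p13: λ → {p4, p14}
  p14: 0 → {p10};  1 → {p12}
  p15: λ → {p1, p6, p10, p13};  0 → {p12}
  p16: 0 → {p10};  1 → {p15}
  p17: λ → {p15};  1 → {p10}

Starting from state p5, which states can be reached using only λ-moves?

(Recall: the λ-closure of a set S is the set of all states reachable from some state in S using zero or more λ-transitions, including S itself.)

{p0, p1, p4, p5, p6, p7, p10, p13, p14, p15, p17}

Start with {p5}.
From p5 via λ: add p4, p10.
From p4 via λ: add p0, p14, p17.
From p10 via λ: add p7, p15.
From p15 via λ: add p1, p6, p13.
No new states can be added; the closed set is {p0, p1, p4, p5, p6, p7, p10, p13, p14, p15, p17}.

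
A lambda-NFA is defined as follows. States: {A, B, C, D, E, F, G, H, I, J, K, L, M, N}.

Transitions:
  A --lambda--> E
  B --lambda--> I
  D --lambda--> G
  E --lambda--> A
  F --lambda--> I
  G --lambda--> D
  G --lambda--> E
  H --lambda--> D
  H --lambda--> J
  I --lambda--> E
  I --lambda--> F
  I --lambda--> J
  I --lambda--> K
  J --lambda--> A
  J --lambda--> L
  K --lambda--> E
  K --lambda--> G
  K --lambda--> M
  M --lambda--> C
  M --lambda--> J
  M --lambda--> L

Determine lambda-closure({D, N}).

{A, D, E, G, N}

Start with {D, N}.
From D via lambda: add G.
From G via lambda: add E.
From E via lambda: add A.
No new states can be added; the closed set is {A, D, E, G, N}.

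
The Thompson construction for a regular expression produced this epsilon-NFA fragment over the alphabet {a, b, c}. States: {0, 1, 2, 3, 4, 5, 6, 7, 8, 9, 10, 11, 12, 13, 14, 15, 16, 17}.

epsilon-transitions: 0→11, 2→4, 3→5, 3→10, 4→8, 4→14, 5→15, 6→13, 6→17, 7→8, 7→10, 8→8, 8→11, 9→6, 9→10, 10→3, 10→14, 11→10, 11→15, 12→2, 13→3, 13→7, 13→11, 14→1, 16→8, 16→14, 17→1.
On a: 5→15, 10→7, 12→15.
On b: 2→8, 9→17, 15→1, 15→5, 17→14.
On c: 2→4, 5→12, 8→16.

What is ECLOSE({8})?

{1, 3, 5, 8, 10, 11, 14, 15}

Start with {8}.
From 8 via epsilon: add 11.
From 11 via epsilon: add 10, 15.
From 10 via epsilon: add 3, 14.
From 3 via epsilon: add 5.
From 14 via epsilon: add 1.
No new states can be added; the closed set is {1, 3, 5, 8, 10, 11, 14, 15}.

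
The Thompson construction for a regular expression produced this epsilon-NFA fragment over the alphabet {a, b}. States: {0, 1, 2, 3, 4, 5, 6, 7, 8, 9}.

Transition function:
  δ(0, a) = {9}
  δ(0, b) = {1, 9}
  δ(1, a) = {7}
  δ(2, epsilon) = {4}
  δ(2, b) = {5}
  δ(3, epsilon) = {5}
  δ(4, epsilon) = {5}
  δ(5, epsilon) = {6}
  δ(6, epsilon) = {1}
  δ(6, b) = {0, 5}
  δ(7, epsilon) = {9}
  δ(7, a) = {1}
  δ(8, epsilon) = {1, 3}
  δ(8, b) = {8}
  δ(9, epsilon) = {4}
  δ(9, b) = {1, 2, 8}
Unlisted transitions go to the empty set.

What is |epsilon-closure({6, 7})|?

Start with {6, 7}.
From 6 via epsilon: add 1.
From 7 via epsilon: add 9.
From 9 via epsilon: add 4.
From 4 via epsilon: add 5.
epsilon-closure = {1, 4, 5, 6, 7, 9}, which has 6 states.

6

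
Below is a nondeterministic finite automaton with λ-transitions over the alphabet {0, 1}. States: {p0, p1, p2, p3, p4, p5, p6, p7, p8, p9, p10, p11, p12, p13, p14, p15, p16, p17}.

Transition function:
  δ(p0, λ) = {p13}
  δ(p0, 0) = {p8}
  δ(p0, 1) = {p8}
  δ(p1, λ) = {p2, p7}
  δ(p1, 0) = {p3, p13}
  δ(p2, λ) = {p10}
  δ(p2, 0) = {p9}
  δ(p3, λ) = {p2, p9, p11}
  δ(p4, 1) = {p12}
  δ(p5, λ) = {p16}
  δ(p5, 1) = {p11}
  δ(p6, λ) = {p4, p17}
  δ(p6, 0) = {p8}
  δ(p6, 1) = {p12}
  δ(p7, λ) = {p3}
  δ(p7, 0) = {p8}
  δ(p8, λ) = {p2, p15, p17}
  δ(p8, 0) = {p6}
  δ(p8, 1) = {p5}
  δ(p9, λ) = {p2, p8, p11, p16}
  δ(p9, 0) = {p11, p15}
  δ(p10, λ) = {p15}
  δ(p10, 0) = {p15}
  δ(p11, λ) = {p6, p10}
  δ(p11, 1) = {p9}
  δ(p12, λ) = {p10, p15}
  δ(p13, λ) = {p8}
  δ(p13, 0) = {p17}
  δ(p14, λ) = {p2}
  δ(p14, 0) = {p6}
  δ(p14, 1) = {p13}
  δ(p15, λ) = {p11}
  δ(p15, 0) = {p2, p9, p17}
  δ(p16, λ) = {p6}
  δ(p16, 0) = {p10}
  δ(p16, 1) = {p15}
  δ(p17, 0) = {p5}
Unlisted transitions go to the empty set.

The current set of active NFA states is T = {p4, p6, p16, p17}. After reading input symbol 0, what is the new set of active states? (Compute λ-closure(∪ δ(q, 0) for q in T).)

{p2, p4, p5, p6, p8, p10, p11, p15, p16, p17}

p6 on 0 → {p8}.
p16 on 0 → {p10}.
p17 on 0 → {p5}.
No 0-transition from p4.
Union after reading 0: {p5, p8, p10}.
Now take the λ-closure:
From p5 via λ: add p16.
From p8 via λ: add p2, p15, p17.
From p15 via λ: add p11.
From p16 via λ: add p6.
From p6 via λ: add p4.
No new states can be added; the closed set is {p2, p4, p5, p6, p8, p10, p11, p15, p16, p17}.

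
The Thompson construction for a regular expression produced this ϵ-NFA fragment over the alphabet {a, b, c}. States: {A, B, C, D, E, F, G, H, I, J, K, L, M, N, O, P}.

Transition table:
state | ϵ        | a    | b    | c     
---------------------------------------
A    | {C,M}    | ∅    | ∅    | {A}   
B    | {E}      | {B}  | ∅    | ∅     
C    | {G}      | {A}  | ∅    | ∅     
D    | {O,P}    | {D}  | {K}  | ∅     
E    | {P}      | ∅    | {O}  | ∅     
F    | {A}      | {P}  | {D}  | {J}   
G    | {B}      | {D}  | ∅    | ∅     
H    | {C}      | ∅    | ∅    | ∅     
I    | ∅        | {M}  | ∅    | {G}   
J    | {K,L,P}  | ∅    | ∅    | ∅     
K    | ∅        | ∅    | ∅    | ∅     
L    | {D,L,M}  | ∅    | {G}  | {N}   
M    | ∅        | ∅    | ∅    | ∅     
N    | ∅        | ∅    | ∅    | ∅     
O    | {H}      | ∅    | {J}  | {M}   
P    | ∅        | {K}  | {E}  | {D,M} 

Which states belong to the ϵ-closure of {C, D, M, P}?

{B, C, D, E, G, H, M, O, P}

Start with {C, D, M, P}.
From C via ϵ: add G.
From D via ϵ: add O.
From G via ϵ: add B.
From O via ϵ: add H.
From B via ϵ: add E.
No new states can be added; the closed set is {B, C, D, E, G, H, M, O, P}.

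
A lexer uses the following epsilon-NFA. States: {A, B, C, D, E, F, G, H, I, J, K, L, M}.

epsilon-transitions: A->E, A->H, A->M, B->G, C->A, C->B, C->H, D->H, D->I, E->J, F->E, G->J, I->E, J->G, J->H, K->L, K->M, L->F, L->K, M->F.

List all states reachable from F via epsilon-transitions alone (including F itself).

{E, F, G, H, J}

Start with {F}.
From F via epsilon: add E.
From E via epsilon: add J.
From J via epsilon: add G, H.
No new states can be added; the closed set is {E, F, G, H, J}.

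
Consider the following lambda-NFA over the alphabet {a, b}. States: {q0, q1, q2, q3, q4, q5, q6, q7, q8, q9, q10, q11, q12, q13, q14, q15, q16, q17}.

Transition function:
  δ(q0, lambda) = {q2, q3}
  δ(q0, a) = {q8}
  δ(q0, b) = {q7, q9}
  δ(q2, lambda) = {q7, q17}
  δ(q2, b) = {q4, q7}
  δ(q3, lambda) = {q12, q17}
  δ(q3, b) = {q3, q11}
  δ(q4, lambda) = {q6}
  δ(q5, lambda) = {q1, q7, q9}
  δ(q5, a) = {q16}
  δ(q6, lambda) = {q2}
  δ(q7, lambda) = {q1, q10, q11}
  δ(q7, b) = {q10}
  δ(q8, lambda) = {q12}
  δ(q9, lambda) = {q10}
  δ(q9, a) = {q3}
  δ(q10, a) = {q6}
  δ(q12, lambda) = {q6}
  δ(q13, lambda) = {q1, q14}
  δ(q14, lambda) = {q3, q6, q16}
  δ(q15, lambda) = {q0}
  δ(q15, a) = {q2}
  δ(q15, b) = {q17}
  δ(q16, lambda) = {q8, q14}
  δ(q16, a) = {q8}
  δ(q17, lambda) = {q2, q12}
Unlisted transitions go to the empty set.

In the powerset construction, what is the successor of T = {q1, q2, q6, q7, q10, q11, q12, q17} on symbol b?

{q1, q2, q4, q6, q7, q10, q11, q12, q17}

q2 on b → {q4, q7}.
q7 on b → {q10}.
No b-transition from q1, q6, q10, q11, q12, q17.
Union after reading b: {q4, q7, q10}.
Now take the lambda-closure:
From q4 via lambda: add q6.
From q7 via lambda: add q1, q11.
From q6 via lambda: add q2.
From q2 via lambda: add q17.
From q17 via lambda: add q12.
No new states can be added; the closed set is {q1, q2, q4, q6, q7, q10, q11, q12, q17}.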